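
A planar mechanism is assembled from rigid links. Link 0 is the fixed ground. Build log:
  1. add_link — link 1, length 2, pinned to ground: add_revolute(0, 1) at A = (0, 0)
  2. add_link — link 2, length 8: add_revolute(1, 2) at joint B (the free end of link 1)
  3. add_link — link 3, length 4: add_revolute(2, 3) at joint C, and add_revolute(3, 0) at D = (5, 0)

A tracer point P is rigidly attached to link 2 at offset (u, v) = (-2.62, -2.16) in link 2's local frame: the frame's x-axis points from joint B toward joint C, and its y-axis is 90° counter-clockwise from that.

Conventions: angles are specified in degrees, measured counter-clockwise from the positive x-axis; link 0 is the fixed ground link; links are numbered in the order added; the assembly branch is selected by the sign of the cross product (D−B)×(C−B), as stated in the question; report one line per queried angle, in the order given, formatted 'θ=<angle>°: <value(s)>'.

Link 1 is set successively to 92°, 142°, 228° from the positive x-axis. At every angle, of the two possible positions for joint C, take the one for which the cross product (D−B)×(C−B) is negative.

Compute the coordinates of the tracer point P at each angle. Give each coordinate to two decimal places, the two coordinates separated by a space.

A=(0,0), D=(5.00,0)
θ=92°: B = A + 2.00·(cos92°, sin92°) = (-0.0698, 1.9988)
θ=92°: |BD| = 5.4496
θ=92°: circle(B,8.00) ∩ circle(D,4.00): a=7.1288, h=3.6305
θ=92°:   candidates: C₊=(7.8938,2.7616) cross=19.785; C₋=(5.2306,-3.9933) cross=-19.785
θ=92°:   branch - wants cross < 0 → take C=(5.2306,-3.9933) (cross=-19.785)
θ=92°: ex = (C−B)/|BC| = (0.6626,-0.7490); ey = (0.7490,0.6626)
θ=92°: P = B + -2.62·ex + -2.16·ey = (-3.4236,2.5301)
θ=142°: B = A + 2.00·(cos142°, sin142°) = (-1.5760, 1.2313)
θ=142°: |BD| = 6.6903
θ=142°: circle(B,8.00) ∩ circle(D,4.00): a=6.9324, h=3.9927
θ=142°:   candidates: C₊=(5.9728,3.8799) cross=26.712; C₋=(4.5032,-3.9690) cross=-26.712
θ=142°:   branch - wants cross < 0 → take C=(4.5032,-3.9690) (cross=-26.712)
θ=142°: ex = (C−B)/|BC| = (0.7599,-0.6500); ey = (0.6500,0.7599)
θ=142°: P = B + -2.62·ex + -2.16·ey = (-4.9710,1.2931)
θ=228°: B = A + 2.00·(cos228°, sin228°) = (-1.3383, -1.4863)
θ=228°: |BD| = 6.5102
θ=228°: circle(B,8.00) ∩ circle(D,4.00): a=6.9416, h=3.9767
θ=228°:   candidates: C₊=(4.5122,3.9701) cross=25.889; C₋=(6.3279,-3.7731) cross=-25.889
θ=228°:   branch - wants cross < 0 → take C=(6.3279,-3.7731) (cross=-25.889)
θ=228°: ex = (C−B)/|BC| = (0.9583,-0.2859); ey = (0.2859,0.9583)
θ=228°: P = B + -2.62·ex + -2.16·ey = (-4.4664,-2.8072)

θ=92°: -3.42 2.53
θ=142°: -4.97 1.29
θ=228°: -4.47 -2.81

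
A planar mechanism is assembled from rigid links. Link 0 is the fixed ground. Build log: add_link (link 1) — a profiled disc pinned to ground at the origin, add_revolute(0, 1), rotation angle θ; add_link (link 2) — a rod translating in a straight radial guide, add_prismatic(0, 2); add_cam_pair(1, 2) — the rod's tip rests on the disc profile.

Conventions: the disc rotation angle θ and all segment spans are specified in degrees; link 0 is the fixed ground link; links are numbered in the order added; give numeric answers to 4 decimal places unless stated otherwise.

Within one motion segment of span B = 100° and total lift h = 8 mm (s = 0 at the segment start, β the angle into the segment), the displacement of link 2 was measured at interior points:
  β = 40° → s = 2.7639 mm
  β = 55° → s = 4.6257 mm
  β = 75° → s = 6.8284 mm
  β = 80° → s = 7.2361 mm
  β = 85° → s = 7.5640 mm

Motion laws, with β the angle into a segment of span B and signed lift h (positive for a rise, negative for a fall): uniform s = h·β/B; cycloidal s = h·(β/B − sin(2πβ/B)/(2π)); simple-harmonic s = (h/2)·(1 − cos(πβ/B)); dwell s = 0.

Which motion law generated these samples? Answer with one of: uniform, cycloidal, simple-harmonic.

candidates at β/B = r: uniform s = h·r (linear in β); cycloidal s = h·(r − sin(2πr)/(2π)); simple-harmonic s = (h/2)(1 − cos(πr))
β=40°: printed 2.7639 | uniform 3.2000, cycloidal 2.4516, simple-harmonic 2.7639
β=55°: printed 4.6257 | uniform 4.4000, cycloidal 4.7935, simple-harmonic 4.6257
β=75°: printed 6.8284 | uniform 6.0000, cycloidal 7.2732, simple-harmonic 6.8284
β=80°: printed 7.2361 | uniform 6.4000, cycloidal 7.6109, simple-harmonic 7.2361
β=85°: printed 7.5640 | uniform 6.8000, cycloidal 7.8301, simple-harmonic 7.5640
only one law matches every sample → simple-harmonic

simple-harmonic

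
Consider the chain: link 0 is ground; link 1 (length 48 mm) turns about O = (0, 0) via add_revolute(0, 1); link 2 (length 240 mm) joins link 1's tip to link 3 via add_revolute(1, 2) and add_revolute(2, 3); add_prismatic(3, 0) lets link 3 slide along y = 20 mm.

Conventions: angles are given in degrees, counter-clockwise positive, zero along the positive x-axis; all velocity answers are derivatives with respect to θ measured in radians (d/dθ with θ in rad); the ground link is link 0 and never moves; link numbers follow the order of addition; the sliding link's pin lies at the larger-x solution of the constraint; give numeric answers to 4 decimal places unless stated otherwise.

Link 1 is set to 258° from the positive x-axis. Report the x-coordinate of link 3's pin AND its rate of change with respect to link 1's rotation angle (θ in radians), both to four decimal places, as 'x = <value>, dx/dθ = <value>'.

geometry: r = 48 mm, L = 240 mm, e = 20 mm
crank pin P = (r cos θ, r sin θ) = (-9.979761, -46.951085)
h = r sin θ − e = -46.951085 − 20 = -66.951085
x = r cos θ + √(L² − h²) = -9.979761 + 230.472454 = 220.492693
dx/dθ = −r sin θ − h·r cos θ/√(L² − h²) (θ in radians; h = -66.951085) = 44.052015

x = 220.4927, dx/dθ = 44.0520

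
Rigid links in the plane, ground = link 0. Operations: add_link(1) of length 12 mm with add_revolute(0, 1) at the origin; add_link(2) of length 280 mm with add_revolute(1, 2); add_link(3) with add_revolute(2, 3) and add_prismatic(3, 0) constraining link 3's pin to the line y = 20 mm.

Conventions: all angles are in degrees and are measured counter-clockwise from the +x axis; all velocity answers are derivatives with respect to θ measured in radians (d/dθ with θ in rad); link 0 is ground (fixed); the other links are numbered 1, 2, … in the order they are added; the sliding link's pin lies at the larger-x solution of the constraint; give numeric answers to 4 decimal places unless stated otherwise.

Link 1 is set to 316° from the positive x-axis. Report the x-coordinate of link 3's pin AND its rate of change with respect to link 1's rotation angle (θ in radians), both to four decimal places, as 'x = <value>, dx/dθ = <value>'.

geometry: r = 12 mm, L = 280 mm, e = 20 mm
crank pin P = (r cos θ, r sin θ) = (8.632078, -8.335900)
h = r sin θ − e = -8.335900 − 20 = -28.335900
x = r cos θ + √(L² − h²) = 8.632078 + 278.562519 = 287.194596
dx/dθ = −r sin θ − h·r cos θ/√(L² − h²) (θ in radians; h = -28.335900) = 9.213972

x = 287.1946, dx/dθ = 9.2140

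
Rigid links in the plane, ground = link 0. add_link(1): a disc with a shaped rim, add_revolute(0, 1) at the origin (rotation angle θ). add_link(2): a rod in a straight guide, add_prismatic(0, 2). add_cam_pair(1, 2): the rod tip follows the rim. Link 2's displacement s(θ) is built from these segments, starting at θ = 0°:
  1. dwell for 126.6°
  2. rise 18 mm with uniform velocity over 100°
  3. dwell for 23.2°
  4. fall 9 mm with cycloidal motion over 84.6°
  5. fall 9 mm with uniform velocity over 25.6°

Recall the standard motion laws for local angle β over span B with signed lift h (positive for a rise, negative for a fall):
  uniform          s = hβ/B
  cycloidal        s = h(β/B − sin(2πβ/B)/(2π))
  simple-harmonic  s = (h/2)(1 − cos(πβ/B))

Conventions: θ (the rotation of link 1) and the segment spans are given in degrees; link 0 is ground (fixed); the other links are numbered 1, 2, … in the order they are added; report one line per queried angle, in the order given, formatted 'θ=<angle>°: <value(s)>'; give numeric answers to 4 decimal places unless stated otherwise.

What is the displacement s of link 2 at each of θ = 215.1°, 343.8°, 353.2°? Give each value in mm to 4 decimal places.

segment 1 (0° to 126.6°, dwell): s unchanged at 0.0000
θ = 215.1° falls in segment 2 (126.6° to 226.6°, uniform, h = 18): β = 215.1 − 126.6 = 88.5°, B = 100°; Δs = 18·88.5/100 = 15.9300; s = 0.0000 + 15.9300 = 15.9300
segment 2 (126.6° to 226.6°, uniform, h = 18) is passed completely: s = 0.0000 + (18) = 18.0000
segment 3 (226.6° to 249.8°, dwell): s unchanged at 18.0000
segment 4 (249.8° to 334.4°, cycloidal, h = -9) is passed completely: s = 18.0000 + (-9) = 9.0000
θ = 343.8° falls in segment 5 (334.4° to 360°, uniform, h = -9): β = 343.8 − 334.4 = 9.4°, B = 25.6°; Δs = -9·9.4/25.6 = -3.3047; s = 9.0000 − 3.3047 = 5.6953
θ = 353.2° falls in segment 5 (334.4° to 360°, uniform, h = -9): β = 353.2 − 334.4 = 18.8°, B = 25.6°; Δs = -9·18.8/25.6 = -6.6094; s = 9.0000 − 6.6094 = 2.3906

θ=215.1°: 15.9300
θ=343.8°: 5.6953
θ=353.2°: 2.3906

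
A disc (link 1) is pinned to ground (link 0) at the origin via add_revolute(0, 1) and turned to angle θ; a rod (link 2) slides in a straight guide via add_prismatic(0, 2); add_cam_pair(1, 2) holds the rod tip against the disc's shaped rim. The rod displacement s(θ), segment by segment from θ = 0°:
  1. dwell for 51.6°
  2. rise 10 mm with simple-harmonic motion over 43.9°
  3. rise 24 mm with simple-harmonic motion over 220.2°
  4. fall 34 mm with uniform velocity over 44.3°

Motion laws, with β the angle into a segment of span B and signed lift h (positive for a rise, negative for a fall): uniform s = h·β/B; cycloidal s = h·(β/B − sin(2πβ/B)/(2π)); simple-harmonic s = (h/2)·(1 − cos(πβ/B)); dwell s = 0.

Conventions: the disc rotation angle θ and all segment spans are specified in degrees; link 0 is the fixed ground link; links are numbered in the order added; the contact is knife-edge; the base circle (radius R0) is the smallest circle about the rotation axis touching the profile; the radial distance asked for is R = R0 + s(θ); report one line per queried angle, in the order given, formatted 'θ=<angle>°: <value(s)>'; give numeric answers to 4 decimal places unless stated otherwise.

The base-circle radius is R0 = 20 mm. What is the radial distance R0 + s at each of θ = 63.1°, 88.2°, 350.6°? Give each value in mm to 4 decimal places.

segment 1 (0° to 51.6°, dwell): s unchanged at 0.0000
θ = 63.1° falls in segment 2 (51.6° to 95.5°, simple-harmonic, h = 10): β = 63.1 − 51.6 = 11.5°, B = 43.9°; Δs = 10/2·(1 − cos(π·0.2620)) = 1.5998; s = 0.0000 + 1.5998 = 1.5998
θ = 88.2° falls in segment 2 (51.6° to 95.5°, simple-harmonic, h = 10): β = 88.2 − 51.6 = 36.6°, B = 43.9°; Δs = 10/2·(1 − cos(π·0.8337)) = 9.3331; s = 0.0000 + 9.3331 = 9.3331
segment 2 (51.6° to 95.5°, simple-harmonic, h = 10) is passed completely: s = 0.0000 + (10) = 10.0000
segment 3 (95.5° to 315.7°, simple-harmonic, h = 24) is passed completely: s = 10.0000 + (24) = 34.0000
θ = 350.6° falls in segment 4 (315.7° to 360°, uniform, h = -34): β = 350.6 − 315.7 = 34.9°, B = 44.3°; Δs = -34·34.9/44.3 = -26.7856; s = 34.0000 − 26.7856 = 7.2144
θ=63.1°: R = R0 + s = 20 + 1.5998 = 21.5998
θ=88.2°: R = R0 + s = 20 + 9.3331 = 29.3331
θ=350.6°: R = R0 + s = 20 + 7.2144 = 27.2144

θ=63.1°: 21.5998
θ=88.2°: 29.3331
θ=350.6°: 27.2144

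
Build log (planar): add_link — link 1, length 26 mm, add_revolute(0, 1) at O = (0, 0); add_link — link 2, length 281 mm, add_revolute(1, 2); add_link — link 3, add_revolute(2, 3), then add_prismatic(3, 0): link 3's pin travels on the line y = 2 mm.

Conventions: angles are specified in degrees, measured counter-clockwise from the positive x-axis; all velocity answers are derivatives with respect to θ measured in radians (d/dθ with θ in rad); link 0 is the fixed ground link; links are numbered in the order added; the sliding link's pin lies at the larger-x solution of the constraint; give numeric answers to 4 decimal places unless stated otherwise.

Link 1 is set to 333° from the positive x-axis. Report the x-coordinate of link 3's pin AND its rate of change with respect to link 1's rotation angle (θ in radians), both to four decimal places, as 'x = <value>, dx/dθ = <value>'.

geometry: r = 26 mm, L = 281 mm, e = 2 mm
crank pin P = (r cos θ, r sin θ) = (23.166170, -11.803753)
h = r sin θ − e = -11.803753 − 2 = -13.803753
x = r cos θ + √(L² − h²) = 23.166170 + 280.660750 = 303.826919
dx/dθ = −r sin θ − h·r cos θ/√(L² − h²) (θ in radians; h = -13.803753) = 12.943136

x = 303.8269, dx/dθ = 12.9431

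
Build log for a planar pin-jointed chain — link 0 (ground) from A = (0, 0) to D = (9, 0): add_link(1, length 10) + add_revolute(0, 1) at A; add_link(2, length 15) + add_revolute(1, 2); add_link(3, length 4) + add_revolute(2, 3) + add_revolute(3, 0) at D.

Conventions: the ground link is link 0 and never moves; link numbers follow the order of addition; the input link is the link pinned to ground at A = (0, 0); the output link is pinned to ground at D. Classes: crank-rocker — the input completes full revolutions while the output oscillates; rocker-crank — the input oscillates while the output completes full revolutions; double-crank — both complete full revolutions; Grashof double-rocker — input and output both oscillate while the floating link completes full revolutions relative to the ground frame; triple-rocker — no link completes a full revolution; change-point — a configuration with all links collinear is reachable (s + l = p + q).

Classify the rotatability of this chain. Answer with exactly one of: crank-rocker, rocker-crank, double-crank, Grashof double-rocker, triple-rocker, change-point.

lengths: ground=9, input=10, coupler=15, output=4
sorted: s=4 (shortest), l=15 (longest), p+q=19
s + l = 19 vs p + q = 19
s + l = p + q → change-point (collinear configuration reachable)

change-point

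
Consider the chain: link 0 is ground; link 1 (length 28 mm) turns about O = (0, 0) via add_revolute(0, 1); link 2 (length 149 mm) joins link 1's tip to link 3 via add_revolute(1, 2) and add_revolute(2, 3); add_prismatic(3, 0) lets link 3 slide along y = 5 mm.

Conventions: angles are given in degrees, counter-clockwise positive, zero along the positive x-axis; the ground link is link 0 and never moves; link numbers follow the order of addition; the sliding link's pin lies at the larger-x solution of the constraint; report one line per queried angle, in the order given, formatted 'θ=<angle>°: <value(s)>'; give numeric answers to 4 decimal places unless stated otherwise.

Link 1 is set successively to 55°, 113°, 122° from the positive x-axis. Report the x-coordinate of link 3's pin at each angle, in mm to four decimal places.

geometry: r = 28 mm, L = 149 mm, e = 5 mm
θ=55°: crank pin P = (r cos θ, r sin θ) = (16.060140, 22.936257)
θ=55°: h = r sin θ − e = 22.936257 − 5 = 17.936257
θ=55°: x = r cos θ + √(L² − h²) = 16.060140 + 147.916499 = 163.976639
θ=113°: crank pin P = (r cos θ, r sin θ) = (-10.940472, 25.774136)
θ=113°: h = r sin θ − e = 25.774136 − 5 = 20.774136
θ=113°: x = r cos θ + √(L² − h²) = -10.940472 + 147.544689 = 136.604217
θ=122°: crank pin P = (r cos θ, r sin θ) = (-14.837739, 23.745347)
θ=122°: h = r sin θ − e = 23.745347 − 5 = 18.745347
θ=122°: x = r cos θ + √(L² − h²) = -14.837739 + 147.816142 = 132.978403

θ=55°: 163.9766
θ=113°: 136.6042
θ=122°: 132.9784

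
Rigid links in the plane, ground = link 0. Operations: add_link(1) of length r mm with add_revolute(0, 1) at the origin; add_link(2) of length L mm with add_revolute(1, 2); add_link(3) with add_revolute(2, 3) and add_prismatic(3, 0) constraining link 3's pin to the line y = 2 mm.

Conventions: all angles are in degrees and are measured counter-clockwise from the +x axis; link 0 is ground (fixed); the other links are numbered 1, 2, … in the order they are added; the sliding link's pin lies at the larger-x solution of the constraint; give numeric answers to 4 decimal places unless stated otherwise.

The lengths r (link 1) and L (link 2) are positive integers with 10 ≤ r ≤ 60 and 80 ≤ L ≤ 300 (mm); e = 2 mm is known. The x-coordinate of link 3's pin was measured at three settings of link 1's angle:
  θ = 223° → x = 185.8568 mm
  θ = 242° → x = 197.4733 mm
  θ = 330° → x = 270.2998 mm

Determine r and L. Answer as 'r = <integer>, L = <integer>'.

constraint per measurement: (x − r cos θ)² + (r sin θ − e)² = L²
subtracting the θ₁ and θ₂ equations cancels the r² and L² terms:
r = (x₁² − x₂²) / (2[(x₁cos θ₁ + e sin θ₁) − (x₂cos θ₂ + e sin θ₂)]) = 51.9998 → r = 52
L² = (x₁ − r cos θ₁)² + (r sin θ₁ − e)² = 51529.0199 → L = 227.0000 → L = 227
check at θ₃=330°: x = 270.2998 (printed 270.2998) ✓

r = 52, L = 227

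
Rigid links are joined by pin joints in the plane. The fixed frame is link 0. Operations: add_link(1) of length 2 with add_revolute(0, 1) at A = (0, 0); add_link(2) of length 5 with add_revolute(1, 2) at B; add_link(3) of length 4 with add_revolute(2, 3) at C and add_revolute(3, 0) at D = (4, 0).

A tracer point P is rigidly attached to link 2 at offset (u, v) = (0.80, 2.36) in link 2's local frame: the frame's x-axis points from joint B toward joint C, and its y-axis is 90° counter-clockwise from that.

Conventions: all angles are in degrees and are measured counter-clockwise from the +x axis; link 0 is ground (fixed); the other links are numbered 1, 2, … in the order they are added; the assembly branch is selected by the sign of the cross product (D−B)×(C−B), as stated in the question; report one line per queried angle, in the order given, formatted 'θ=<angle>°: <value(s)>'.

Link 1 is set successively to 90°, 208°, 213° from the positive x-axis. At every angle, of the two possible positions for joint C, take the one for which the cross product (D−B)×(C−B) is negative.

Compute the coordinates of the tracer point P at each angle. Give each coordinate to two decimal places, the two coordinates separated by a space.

A=(0,0), D=(4.00,0)
θ=90°: B = A + 2.00·(cos90°, sin90°) = (0.0000, 2.0000)
θ=90°: |BD| = 4.4721
θ=90°: circle(B,5.00) ∩ circle(D,4.00): a=3.2423, h=3.8062
θ=90°:   candidates: C₊=(4.6022,3.9544) cross=17.022; C₋=(1.1978,-2.8544) cross=-17.022
θ=90°:   branch - wants cross < 0 → take C=(1.1978,-2.8544) (cross=-17.022)
θ=90°: ex = (C−B)/|BC| = (0.2396,-0.9709); ey = (0.9709,0.2396)
θ=90°: P = B + 0.80·ex + 2.36·ey = (2.4829,1.7887)
θ=208°: B = A + 2.00·(cos208°, sin208°) = (-1.7659, -0.9389)
θ=208°: |BD| = 5.8418
θ=208°: circle(B,5.00) ∩ circle(D,4.00): a=3.6912, h=3.3727
θ=208°:   candidates: C₊=(1.3353,2.9831) cross=19.703; C₋=(2.4194,-3.6745) cross=-19.703
θ=208°:   branch - wants cross < 0 → take C=(2.4194,-3.6745) (cross=-19.703)
θ=208°: ex = (C−B)/|BC| = (0.8371,-0.5471); ey = (0.5471,0.8371)
θ=208°: P = B + 0.80·ex + 2.36·ey = (0.1949,0.5988)
θ=213°: B = A + 2.00·(cos213°, sin213°) = (-1.6773, -1.0893)
θ=213°: |BD| = 5.7809
θ=213°: circle(B,5.00) ∩ circle(D,4.00): a=3.6689, h=3.3970
θ=213°:   candidates: C₊=(1.2857,2.9382) cross=19.637; C₋=(2.5659,-3.7341) cross=-19.637
θ=213°:   branch - wants cross < 0 → take C=(2.5659,-3.7341) (cross=-19.637)
θ=213°: ex = (C−B)/|BC| = (0.8486,-0.5290); ey = (0.5290,0.8486)
θ=213°: P = B + 0.80·ex + 2.36·ey = (0.2499,0.4904)

θ=90°: 2.48 1.79
θ=208°: 0.19 0.60
θ=213°: 0.25 0.49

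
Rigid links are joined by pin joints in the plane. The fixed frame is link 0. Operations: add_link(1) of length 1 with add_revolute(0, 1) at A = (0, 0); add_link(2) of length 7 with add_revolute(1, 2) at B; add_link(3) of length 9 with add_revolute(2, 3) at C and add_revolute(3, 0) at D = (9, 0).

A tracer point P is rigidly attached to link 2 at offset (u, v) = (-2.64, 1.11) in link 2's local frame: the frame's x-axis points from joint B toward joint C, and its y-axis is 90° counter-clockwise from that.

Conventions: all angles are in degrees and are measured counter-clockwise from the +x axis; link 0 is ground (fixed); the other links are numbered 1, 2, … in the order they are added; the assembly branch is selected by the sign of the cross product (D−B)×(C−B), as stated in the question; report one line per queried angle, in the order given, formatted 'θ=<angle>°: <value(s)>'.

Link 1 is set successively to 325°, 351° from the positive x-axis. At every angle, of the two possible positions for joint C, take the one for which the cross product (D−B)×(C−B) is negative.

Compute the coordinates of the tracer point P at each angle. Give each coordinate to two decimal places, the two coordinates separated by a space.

A=(0,0), D=(9.00,0)
θ=325°: B = A + 1.00·(cos325°, sin325°) = (0.8192, -0.5736)
θ=325°: |BD| = 8.2009
θ=325°: circle(B,7.00) ∩ circle(D,9.00): a=2.1495, h=6.6618
θ=325°:   candidates: C₊=(2.4974,6.2223) cross=54.633; C₋=(3.4293,-7.0687) cross=-54.633
θ=325°:   branch - wants cross < 0 → take C=(3.4293,-7.0687) (cross=-54.633)
θ=325°: ex = (C−B)/|BC| = (0.3729,-0.9279); ey = (0.9279,0.3729)
θ=325°: P = B + -2.64·ex + 1.11·ey = (0.8647,2.2899)
θ=351°: B = A + 1.00·(cos351°, sin351°) = (0.9877, -0.1564)
θ=351°: |BD| = 8.0138
θ=351°: circle(B,7.00) ∩ circle(D,9.00): a=2.0104, h=6.7051
θ=351°:   candidates: C₊=(2.8668,6.5866) cross=53.734; C₋=(3.1286,-6.8210) cross=-53.734
θ=351°:   branch - wants cross < 0 → take C=(3.1286,-6.8210) (cross=-53.734)
θ=351°: ex = (C−B)/|BC| = (0.3058,-0.9521); ey = (0.9521,0.3058)
θ=351°: P = B + -2.64·ex + 1.11·ey = (1.2371,2.6965)

θ=325°: 0.86 2.29
θ=351°: 1.24 2.70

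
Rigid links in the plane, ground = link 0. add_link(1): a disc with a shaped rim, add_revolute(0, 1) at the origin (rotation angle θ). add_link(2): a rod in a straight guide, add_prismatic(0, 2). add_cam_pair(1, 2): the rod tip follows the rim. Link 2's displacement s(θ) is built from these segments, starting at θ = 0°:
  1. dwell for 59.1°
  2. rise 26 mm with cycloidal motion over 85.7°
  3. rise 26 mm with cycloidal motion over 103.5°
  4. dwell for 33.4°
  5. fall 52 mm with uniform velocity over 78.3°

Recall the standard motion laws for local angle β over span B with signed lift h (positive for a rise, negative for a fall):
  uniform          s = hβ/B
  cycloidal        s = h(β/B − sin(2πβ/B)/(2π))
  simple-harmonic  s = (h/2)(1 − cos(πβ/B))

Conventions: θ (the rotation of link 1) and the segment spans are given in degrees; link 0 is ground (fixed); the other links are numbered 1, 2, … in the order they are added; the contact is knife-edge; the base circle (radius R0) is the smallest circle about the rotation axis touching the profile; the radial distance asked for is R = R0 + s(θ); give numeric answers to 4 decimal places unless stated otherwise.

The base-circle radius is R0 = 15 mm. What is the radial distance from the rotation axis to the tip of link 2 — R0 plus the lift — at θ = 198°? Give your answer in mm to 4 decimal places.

segment 1 (0° to 59.1°, dwell): s unchanged at 0.0000
segment 2 (59.1° to 144.8°, cycloidal, h = 26) is passed completely: s = 0.0000 + (26) = 26.0000
θ = 198° falls in segment 3 (144.8° to 248.3°, cycloidal, h = 26): β = 198 − 144.8 = 53.2°, B = 103.5°; Δs = 26·(0.5140 − sin(2π·0.5140)/(2π)) = 13.7280; s = 26.0000 + 13.7280 = 39.7280
R = R0 + s = 15 + 39.7280 = 54.7280

54.7280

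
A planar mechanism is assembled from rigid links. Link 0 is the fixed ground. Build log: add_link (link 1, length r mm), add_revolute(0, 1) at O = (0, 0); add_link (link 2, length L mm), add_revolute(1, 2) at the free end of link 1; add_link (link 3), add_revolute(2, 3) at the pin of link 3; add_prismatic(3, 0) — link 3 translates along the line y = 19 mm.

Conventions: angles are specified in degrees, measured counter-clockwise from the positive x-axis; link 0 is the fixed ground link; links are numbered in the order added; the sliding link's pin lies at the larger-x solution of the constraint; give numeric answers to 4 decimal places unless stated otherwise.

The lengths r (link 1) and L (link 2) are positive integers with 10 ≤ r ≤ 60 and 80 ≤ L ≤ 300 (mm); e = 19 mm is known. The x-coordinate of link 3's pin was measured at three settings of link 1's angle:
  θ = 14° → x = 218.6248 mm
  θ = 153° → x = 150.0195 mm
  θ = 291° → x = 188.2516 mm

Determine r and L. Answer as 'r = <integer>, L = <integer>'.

constraint per measurement: (x − r cos θ)² + (r sin θ − e)² = L²
subtracting the θ₁ and θ₂ equations cancels the r² and L² terms:
r = (x₁² − x₂²) / (2[(x₁cos θ₁ + e sin θ₁) − (x₂cos θ₂ + e sin θ₂)]) = 37.0000 → r = 37
L² = (x₁ − r cos θ₁)² + (r sin θ₁ − e)² = 33488.9885 → L = 183.0000 → L = 183
check at θ₃=291°: x = 188.2516 (printed 188.2516) ✓

r = 37, L = 183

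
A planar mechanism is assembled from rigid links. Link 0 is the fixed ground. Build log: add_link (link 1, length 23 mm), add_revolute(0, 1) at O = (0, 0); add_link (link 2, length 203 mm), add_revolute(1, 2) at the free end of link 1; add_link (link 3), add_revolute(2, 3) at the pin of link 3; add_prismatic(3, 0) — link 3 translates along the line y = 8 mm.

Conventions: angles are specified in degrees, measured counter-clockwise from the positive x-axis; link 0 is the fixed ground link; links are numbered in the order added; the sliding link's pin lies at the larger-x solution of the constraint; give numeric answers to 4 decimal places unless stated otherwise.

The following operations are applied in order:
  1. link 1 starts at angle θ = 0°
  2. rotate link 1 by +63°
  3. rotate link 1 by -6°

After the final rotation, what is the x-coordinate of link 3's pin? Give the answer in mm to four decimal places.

geometry: r = 23 mm, L = 203 mm, e = 8 mm; θ starts at 0°
rotate link 1 by +63°: θ ← 0° +63° = 63°
rotate link 1 by -6°: θ ← 63° -6° = 57°
crank pin P = (r cos θ, r sin θ) = (12.526698, 19.289423)
h = r sin θ − e = 19.289423 − 8 = 11.289423
x = r cos θ + √(L² − h²) = 12.526698 + 202.685838 = 215.212536

215.2125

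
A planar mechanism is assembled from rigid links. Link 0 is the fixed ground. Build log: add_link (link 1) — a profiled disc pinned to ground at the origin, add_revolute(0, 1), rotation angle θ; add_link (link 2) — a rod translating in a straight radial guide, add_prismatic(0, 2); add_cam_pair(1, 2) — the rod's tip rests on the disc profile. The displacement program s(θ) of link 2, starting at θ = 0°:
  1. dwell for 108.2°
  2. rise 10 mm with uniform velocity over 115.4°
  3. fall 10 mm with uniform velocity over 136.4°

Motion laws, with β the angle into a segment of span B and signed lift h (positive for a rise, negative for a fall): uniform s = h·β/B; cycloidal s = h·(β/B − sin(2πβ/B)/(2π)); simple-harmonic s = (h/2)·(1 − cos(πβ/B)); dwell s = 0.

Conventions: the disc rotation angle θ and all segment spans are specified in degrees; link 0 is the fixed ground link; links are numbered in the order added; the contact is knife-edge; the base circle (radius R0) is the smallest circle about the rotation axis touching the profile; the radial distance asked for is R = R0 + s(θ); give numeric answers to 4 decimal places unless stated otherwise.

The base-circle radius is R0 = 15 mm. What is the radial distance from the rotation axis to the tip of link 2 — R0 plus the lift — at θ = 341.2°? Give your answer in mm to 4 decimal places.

seg 1 [0°–108.2°] dwell: s stays 0.0000
seg 2 [108.2°–223.6°] uniform, h=10: full span → s += 10 → s = 10.0000
seg 3 [223.6°–360°] uniform, h=-10: θ=341.2° here. β=117.6, B=136.4. -10·117.6/136.4 = -8.6217 → s = 1.3783
R = R0 + s = 15 + 1.3783 = 16.3783

16.3783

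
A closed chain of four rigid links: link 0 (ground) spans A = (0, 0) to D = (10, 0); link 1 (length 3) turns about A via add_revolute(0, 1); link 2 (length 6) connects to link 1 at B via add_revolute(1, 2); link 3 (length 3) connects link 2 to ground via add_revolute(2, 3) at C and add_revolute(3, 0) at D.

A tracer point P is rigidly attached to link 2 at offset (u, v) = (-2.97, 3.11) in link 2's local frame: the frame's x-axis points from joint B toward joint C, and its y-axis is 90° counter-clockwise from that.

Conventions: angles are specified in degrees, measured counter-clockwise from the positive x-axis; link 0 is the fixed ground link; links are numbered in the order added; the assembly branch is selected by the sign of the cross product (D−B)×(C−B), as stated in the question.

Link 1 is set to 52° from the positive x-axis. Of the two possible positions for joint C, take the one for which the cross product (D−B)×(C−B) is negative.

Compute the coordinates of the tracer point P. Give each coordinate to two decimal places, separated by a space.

A=(0,0), D=(10.00,0)
B = A + 3.00·(cos52°, sin52°) = (1.8470, 2.3640)
|BD| = 8.4888
circle(B,6.00) ∩ circle(D,3.00): a=5.8347, h=1.3985
  candidates: C₊=(7.8404,2.0823) cross=11.872; C₋=(7.0614,-0.6040) cross=-11.872
  branch - wants cross < 0 → take C=(7.0614,-0.6040) (cross=-11.872)
ex = (C−B)/|BC| = (0.8691,-0.4947); ey = (0.4947,0.8691)
P = B + -2.97·ex + 3.11·ey = (0.8043,6.5361)

0.80 6.54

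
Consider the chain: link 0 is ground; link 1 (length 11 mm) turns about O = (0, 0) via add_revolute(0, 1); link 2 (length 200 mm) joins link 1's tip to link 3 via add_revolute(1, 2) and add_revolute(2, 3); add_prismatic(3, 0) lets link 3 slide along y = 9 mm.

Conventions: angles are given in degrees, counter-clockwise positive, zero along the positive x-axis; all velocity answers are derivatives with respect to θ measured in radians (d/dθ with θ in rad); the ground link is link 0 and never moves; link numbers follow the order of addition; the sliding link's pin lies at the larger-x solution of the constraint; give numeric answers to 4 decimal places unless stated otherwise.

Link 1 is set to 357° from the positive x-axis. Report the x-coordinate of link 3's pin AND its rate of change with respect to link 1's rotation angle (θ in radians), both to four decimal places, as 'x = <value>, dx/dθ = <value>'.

geometry: r = 11 mm, L = 200 mm, e = 9 mm
crank pin P = (r cos θ, r sin θ) = (10.984925, -0.575696)
h = r sin θ − e = -0.575696 − 9 = -9.575696
x = r cos θ + √(L² − h²) = 10.984925 + 199.770634 = 210.755558
dx/dθ = −r sin θ − h·r cos θ/√(L² − h²) (θ in radians; h = -9.575696) = 1.102241

x = 210.7556, dx/dθ = 1.1022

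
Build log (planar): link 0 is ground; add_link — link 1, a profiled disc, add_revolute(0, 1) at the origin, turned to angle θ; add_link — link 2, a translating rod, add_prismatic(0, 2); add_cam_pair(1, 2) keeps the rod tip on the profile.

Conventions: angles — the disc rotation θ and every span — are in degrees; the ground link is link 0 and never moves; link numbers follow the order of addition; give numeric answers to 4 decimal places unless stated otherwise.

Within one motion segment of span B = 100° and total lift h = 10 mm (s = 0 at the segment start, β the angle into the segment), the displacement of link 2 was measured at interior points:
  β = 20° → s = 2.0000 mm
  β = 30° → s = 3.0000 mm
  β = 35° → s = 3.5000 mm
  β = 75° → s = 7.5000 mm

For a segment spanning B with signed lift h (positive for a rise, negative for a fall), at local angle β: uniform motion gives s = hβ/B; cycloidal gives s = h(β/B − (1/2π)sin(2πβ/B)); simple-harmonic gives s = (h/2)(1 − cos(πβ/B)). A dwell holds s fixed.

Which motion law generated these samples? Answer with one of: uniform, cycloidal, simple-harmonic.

candidates at β/B = r: uniform s = h·r (linear in β); cycloidal s = h·(r − sin(2πr)/(2π)); simple-harmonic s = (h/2)(1 − cos(πr))
β=20°: printed 2.0000 | uniform 2.0000, cycloidal 0.4863, simple-harmonic 0.9549
β=30°: printed 3.0000 | uniform 3.0000, cycloidal 1.4863, simple-harmonic 2.0611
β=35°: printed 3.5000 | uniform 3.5000, cycloidal 2.2124, simple-harmonic 2.7300
β=75°: printed 7.5000 | uniform 7.5000, cycloidal 9.0915, simple-harmonic 8.5355
only one law matches every sample → uniform

uniform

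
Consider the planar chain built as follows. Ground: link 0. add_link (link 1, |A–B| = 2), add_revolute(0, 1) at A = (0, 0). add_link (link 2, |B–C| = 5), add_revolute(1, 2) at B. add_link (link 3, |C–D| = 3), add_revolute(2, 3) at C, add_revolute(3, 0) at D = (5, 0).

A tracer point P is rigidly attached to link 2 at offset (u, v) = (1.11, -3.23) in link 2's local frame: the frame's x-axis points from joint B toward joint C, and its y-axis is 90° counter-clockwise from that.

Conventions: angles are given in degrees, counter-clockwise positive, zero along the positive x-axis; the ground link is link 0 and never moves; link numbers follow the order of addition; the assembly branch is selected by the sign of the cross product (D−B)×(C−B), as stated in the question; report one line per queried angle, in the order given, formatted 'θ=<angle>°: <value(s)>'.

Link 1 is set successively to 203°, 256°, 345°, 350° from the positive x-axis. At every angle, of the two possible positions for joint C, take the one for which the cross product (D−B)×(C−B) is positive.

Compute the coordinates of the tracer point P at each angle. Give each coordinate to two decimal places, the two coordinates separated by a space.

A=(0,0), D=(5.00,0)
θ=203°: B = A + 2.00·(cos203°, sin203°) = (-1.8410, -0.7815)
θ=203°: |BD| = 6.8855
θ=203°: circle(B,5.00) ∩ circle(D,3.00): a=4.6046, h=1.9487
θ=203°:   candidates: C₊=(2.5127,1.6773) cross=13.418; C₋=(2.9550,-2.1950) cross=-13.418
θ=203°:   branch + wants cross > 0 → take C=(2.5127,1.6773) (cross=13.418)
θ=203°: ex = (C−B)/|BC| = (0.8707,0.4917); ey = (-0.4917,0.8707)
θ=203°: P = B + 1.11·ex + -3.23·ey = (0.7139,-3.0481)
θ=256°: B = A + 2.00·(cos256°, sin256°) = (-0.4838, -1.9406)
θ=256°: |BD| = 5.8171
θ=256°: circle(B,5.00) ∩ circle(D,3.00): a=4.2838, h=2.5786
θ=256°:   candidates: C₊=(2.6943,1.9194) cross=15.000; C₋=(4.4148,-2.9424) cross=-15.000
θ=256°:   branch + wants cross > 0 → take C=(2.6943,1.9194) (cross=15.000)
θ=256°: ex = (C−B)/|BC| = (0.6356,0.7720); ey = (-0.7720,0.6356)
θ=256°: P = B + 1.11·ex + -3.23·ey = (2.7152,-3.1368)
θ=345°: B = A + 2.00·(cos345°, sin345°) = (1.9319, -0.5176)
θ=345°: |BD| = 3.1115
θ=345°: circle(B,5.00) ∩ circle(D,3.00): a=4.1269, h=2.8230
θ=345°:   candidates: C₊=(5.5316,2.9525) cross=8.784; C₋=(6.4708,-2.6147) cross=-8.784
θ=345°:   branch + wants cross > 0 → take C=(5.5316,2.9525) (cross=8.784)
θ=345°: ex = (C−B)/|BC| = (0.7199,0.6940); ey = (-0.6940,0.7199)
θ=345°: P = B + 1.11·ex + -3.23·ey = (4.9727,-2.0727)
θ=350°: B = A + 2.00·(cos350°, sin350°) = (1.9696, -0.3473)
θ=350°: |BD| = 3.0502
θ=350°: circle(B,5.00) ∩ circle(D,3.00): a=4.1479, h=2.7920
θ=350°:   candidates: C₊=(5.7726,2.8988) cross=8.516; C₋=(6.4084,-2.6488) cross=-8.516
θ=350°:   branch + wants cross > 0 → take C=(5.7726,2.8988) (cross=8.516)
θ=350°: ex = (C−B)/|BC| = (0.7606,0.6492); ey = (-0.6492,0.7606)
θ=350°: P = B + 1.11·ex + -3.23·ey = (4.9109,-2.0834)

θ=203°: 0.71 -3.05
θ=256°: 2.72 -3.14
θ=345°: 4.97 -2.07
θ=350°: 4.91 -2.08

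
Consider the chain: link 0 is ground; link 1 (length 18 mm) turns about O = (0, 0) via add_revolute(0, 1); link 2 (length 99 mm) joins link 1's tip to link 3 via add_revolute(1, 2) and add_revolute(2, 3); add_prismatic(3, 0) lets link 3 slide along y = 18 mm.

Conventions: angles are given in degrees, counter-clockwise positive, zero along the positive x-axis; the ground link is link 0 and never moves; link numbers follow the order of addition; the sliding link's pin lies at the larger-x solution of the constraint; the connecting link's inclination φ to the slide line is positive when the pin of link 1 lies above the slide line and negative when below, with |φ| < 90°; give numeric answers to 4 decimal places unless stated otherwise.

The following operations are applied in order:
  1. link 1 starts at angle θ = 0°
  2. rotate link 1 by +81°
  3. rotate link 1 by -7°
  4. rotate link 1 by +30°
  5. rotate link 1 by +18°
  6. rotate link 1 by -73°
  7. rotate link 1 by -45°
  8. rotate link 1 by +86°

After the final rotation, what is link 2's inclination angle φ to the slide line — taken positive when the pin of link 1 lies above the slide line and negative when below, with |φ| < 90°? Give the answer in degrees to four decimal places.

geometry: r = 18 mm, L = 99 mm, e = 18 mm; θ starts at 0°
rotate link 1 by +81°: θ ← 0° +81° = 81°
rotate link 1 by -7°: θ ← 81° -7° = 74°
rotate link 1 by +30°: θ ← 74° +30° = 104°
rotate link 1 by +18°: θ ← 104° +18° = 122°
rotate link 1 by -73°: θ ← 122° -73° = 49°
rotate link 1 by -45°: θ ← 49° -45° = 4°
rotate link 1 by +86°: θ ← 4° +86° = 90°
h = r sin θ − e = 18.000000 − 18 = 0.000000
sin φ = h / L = 0.000000 / 99 = 0.00000000
φ = arcsin(0.00000000) = 0.000000°

0.0000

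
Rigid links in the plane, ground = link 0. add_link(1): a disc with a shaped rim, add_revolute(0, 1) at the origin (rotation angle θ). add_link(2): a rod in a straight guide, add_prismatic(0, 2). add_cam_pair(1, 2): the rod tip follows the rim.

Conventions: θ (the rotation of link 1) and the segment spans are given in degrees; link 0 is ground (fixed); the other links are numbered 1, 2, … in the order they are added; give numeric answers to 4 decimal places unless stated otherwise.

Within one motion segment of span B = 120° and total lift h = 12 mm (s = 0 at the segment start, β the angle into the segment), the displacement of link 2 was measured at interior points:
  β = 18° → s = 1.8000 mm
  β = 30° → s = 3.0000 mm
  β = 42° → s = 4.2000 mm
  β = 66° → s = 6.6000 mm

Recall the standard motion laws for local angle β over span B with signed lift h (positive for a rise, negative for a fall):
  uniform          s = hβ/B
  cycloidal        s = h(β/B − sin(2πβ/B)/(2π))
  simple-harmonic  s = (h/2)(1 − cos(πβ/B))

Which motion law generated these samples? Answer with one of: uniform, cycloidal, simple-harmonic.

candidates at β/B = r: uniform s = h·r (linear in β); cycloidal s = h·(r − sin(2πr)/(2π)); simple-harmonic s = (h/2)(1 − cos(πr))
β=18°: printed 1.8000 | uniform 1.8000, cycloidal 0.2549, simple-harmonic 0.6540
β=30°: printed 3.0000 | uniform 3.0000, cycloidal 1.0901, simple-harmonic 1.7574
β=42°: printed 4.2000 | uniform 4.2000, cycloidal 2.6549, simple-harmonic 3.2761
β=66°: printed 6.6000 | uniform 6.6000, cycloidal 7.1902, simple-harmonic 6.9386
only one law matches every sample → uniform

uniform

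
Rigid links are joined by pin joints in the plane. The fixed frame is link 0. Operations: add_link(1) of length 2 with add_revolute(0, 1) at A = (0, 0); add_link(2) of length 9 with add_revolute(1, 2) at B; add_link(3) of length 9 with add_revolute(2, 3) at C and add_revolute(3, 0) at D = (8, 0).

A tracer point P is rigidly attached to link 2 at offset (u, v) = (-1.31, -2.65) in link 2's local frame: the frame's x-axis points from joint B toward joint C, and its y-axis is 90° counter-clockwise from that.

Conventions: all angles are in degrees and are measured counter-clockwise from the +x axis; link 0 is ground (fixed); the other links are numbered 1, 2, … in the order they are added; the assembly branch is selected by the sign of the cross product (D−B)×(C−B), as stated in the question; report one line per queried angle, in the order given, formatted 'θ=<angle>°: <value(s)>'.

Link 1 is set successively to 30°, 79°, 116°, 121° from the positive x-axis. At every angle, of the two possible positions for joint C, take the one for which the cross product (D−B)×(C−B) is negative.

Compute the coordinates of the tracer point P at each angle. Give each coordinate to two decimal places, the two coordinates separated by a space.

A=(0,0), D=(8.00,0)
θ=30°: B = A + 2.00·(cos30°, sin30°) = (1.7321, 1.0000)
θ=30°: |BD| = 6.3472
θ=30°: circle(B,9.00) ∩ circle(D,9.00): a=3.1736, h=8.4219
θ=30°:   candidates: C₊=(6.1929,8.8167) cross=53.456; C₋=(3.5392,-7.8167) cross=-53.456
θ=30°:   branch - wants cross < 0 → take C=(3.5392,-7.8167) (cross=-53.456)
θ=30°: ex = (C−B)/|BC| = (0.2008,-0.9796); ey = (0.9796,0.2008)
θ=30°: P = B + -1.31·ex + -2.65·ey = (-1.1270,1.7512)
θ=79°: B = A + 2.00·(cos79°, sin79°) = (0.3816, 1.9633)
θ=79°: |BD| = 7.8673
θ=79°: circle(B,9.00) ∩ circle(D,9.00): a=3.9336, h=8.0948
θ=79°:   candidates: C₊=(6.2109,8.8204) cross=63.684; C₋=(2.1708,-6.8571) cross=-63.684
θ=79°:   branch - wants cross < 0 → take C=(2.1708,-6.8571) (cross=-63.684)
θ=79°: ex = (C−B)/|BC| = (0.1988,-0.9800); ey = (0.9800,0.1988)
θ=79°: P = B + -1.31·ex + -2.65·ey = (-2.4759,2.7203)
θ=116°: B = A + 2.00·(cos116°, sin116°) = (-0.8767, 1.7976)
θ=116°: |BD| = 9.0569
θ=116°: circle(B,9.00) ∩ circle(D,9.00): a=4.5285, h=7.7777
θ=116°:   candidates: C₊=(5.1053,8.5218) cross=70.442; C₋=(2.0179,-6.7242) cross=-70.442
θ=116°:   branch - wants cross < 0 → take C=(2.0179,-6.7242) (cross=-70.442)
θ=116°: ex = (C−B)/|BC| = (0.3216,-0.9469); ey = (0.9469,0.3216)
θ=116°: P = B + -1.31·ex + -2.65·ey = (-3.8073,2.1857)
θ=121°: B = A + 2.00·(cos121°, sin121°) = (-1.0301, 1.7143)
θ=121°: |BD| = 9.1914
θ=121°: circle(B,9.00) ∩ circle(D,9.00): a=4.5957, h=7.7382
θ=121°:   candidates: C₊=(4.9283,8.4596) cross=71.125; C₋=(2.0417,-6.7452) cross=-71.125
θ=121°:   branch - wants cross < 0 → take C=(2.0417,-6.7452) (cross=-71.125)
θ=121°: ex = (C−B)/|BC| = (0.3413,-0.9400); ey = (0.9400,0.3413)
θ=121°: P = B + -1.31·ex + -2.65·ey = (-3.9681,2.0412)

θ=30°: -1.13 1.75
θ=79°: -2.48 2.72
θ=116°: -3.81 2.19
θ=121°: -3.97 2.04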